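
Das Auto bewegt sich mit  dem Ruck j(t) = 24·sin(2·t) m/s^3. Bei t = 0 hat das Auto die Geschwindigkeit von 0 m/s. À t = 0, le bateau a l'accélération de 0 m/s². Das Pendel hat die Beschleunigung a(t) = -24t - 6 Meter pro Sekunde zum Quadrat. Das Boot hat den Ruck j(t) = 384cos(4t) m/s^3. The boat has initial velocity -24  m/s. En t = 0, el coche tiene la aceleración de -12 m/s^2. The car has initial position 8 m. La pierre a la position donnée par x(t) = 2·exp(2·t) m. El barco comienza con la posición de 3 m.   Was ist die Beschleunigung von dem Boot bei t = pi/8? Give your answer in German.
Wir müssen unsere Gleichung für den Ruck j(t) = 384·cos(4·t) 1-mal integrieren. Durch Integration von dem Ruck und Verwendung der Anfangsbedingung a(0) = 0, erhalten wir a(t) = 96·sin(4·t). Aus der Gleichung für die Beschleunigung a(t) = 96·sin(4·t), setzen wir t = pi/8 ein und erhalten a = 96.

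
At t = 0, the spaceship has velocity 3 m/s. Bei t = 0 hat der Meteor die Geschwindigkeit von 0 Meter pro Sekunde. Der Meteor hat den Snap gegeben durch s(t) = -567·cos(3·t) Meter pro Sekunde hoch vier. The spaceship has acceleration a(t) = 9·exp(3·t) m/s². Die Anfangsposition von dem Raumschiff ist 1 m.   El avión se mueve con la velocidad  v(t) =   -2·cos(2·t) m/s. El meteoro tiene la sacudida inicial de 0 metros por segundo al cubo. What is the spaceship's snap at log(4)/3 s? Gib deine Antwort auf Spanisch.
Para resolver esto, necesitamos tomar 2 derivadas de nuestra ecuación de la aceleración a(t) = 9·exp(3·t). La derivada de la aceleración da la sacudida: j(t) = 27·exp(3·t). Tomando d/dt de j(t), encontramos s(t) = 81·exp(3·t). Usando s(t) = 81·exp(3·t) y sustituyendo t = log(4)/3, encontramos s = 324.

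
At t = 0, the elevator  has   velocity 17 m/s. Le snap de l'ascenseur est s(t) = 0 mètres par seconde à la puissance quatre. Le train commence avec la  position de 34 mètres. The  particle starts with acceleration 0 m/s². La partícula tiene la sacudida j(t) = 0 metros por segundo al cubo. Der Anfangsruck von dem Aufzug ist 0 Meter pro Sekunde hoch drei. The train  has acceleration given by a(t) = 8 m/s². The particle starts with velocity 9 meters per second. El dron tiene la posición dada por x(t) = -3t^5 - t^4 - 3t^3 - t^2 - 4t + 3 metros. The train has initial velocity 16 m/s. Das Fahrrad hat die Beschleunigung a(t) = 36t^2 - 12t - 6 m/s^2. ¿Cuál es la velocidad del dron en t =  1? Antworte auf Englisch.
Starting from position x(t) = -3·t^5 - t^4 - 3·t^3 - t^2 - 4·t + 3, we take 1 derivative. Taking d/dt of x(t), we find v(t) = -15·t^4 - 4·t^3 - 9·t^2 - 2·t - 4. We have velocity v(t) = -15·t^4 - 4·t^3 - 9·t^2 - 2·t - 4. Substituting t = 1: v(1) = -34.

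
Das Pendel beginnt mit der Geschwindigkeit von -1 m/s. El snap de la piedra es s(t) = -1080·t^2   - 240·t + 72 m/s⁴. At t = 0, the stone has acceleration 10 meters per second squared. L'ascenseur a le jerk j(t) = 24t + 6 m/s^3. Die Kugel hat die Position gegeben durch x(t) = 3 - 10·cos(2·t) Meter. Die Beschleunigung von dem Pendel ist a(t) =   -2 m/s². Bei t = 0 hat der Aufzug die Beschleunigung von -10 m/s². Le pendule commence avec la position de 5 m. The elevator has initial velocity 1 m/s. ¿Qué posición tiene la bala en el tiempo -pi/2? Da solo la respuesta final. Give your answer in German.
Bei t = -pi/2, x = 13.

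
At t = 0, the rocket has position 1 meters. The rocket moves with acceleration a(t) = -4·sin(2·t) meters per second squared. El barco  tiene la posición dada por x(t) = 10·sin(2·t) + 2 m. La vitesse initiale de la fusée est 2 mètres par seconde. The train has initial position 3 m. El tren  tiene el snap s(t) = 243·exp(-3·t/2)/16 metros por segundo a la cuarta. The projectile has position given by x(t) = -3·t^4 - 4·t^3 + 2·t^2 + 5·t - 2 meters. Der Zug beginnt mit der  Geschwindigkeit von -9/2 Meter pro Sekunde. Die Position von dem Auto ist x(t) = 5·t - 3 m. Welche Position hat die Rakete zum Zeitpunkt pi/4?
Wir müssen unsere Gleichung für die Beschleunigung a(t) = -4·sin(2·t) 2-mal integrieren. Durch Integration von der Beschleunigung und Verwendung der Anfangsbedingung v(0) = 2, erhalten wir v(t) = 2·cos(2·t). Mit ∫v(t)dt und Anwendung von x(0) = 1, finden wir x(t) = sin(2·t) + 1. Mit x(t) = sin(2·t) + 1 und Einsetzen von t = pi/4, finden wir x = 2.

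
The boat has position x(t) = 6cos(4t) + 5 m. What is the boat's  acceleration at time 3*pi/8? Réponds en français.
Pour résoudre ceci, nous devons prendre 2 dérivées de notre équation de la position x(t) = 6·cos(4·t) + 5. La dérivée de la position donne la vitesse: v(t) = -24·sin(4·t). En dérivant la vitesse, nous obtenons l'accélération: a(t) = -96·cos(4·t). En utilisant a(t) = -96·cos(4·t) et en substituant t = 3*pi/8, nous trouvons a = 0.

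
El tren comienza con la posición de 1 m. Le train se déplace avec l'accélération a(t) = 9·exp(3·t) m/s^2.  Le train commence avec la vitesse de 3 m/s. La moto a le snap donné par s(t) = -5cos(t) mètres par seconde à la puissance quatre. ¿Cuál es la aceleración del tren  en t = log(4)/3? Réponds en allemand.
Aus der Gleichung für die Beschleunigung a(t) = 9·exp(3·t), setzen wir t = log(4)/3 ein und erhalten a = 36.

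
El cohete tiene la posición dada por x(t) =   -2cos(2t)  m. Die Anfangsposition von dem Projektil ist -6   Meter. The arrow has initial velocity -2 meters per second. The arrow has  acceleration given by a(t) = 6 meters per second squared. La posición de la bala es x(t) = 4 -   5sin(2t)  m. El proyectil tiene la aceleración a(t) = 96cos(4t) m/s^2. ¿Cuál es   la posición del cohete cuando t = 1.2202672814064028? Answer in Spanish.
Usando x(t) = -2·cos(2·t) y sustituyendo t = 1.2202672814064028, encontramos x = 1.52832023695323.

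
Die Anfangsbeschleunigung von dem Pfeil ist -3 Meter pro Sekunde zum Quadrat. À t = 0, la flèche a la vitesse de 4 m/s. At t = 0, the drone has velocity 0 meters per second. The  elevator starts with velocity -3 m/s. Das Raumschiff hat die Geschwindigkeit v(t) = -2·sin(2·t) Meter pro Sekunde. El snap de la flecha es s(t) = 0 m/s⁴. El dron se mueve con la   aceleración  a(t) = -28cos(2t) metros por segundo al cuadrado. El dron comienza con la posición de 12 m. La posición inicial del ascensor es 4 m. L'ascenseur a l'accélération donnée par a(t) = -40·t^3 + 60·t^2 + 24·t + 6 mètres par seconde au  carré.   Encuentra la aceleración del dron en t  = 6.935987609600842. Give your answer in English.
We have acceleration a(t) = -28·cos(2·t). Substituting t = 6.935987609600842: a(6.935987609600842) = -7.33864019709390.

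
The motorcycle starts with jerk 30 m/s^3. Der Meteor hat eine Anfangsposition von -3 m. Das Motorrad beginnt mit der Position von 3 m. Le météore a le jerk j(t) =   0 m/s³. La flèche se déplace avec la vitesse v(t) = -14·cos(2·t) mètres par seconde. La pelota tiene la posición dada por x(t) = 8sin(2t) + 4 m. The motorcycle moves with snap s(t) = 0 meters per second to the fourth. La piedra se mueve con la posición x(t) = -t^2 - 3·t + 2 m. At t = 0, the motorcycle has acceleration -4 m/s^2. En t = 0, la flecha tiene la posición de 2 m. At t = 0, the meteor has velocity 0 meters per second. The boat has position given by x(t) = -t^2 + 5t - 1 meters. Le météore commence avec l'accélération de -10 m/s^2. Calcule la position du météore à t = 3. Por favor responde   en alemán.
Ausgehend von dem Ruck j(t) = 0, nehmen wir 3 Stammfunktionen. Die Stammfunktion von dem Ruck ist die Beschleunigung. Mit a(0) = -10 erhalten wir a(t) = -10. Mit ∫a(t)dt und Anwendung von v(0) = 0, finden wir v(t) = -10·t. Das Integral von der Geschwindigkeit ist die Position. Mit x(0) = -3 erhalten wir x(t) = -5·t^2 - 3. Wir haben die Position x(t) = -5·t^2 - 3. Durch Einsetzen von t = 3: x(3) = -48.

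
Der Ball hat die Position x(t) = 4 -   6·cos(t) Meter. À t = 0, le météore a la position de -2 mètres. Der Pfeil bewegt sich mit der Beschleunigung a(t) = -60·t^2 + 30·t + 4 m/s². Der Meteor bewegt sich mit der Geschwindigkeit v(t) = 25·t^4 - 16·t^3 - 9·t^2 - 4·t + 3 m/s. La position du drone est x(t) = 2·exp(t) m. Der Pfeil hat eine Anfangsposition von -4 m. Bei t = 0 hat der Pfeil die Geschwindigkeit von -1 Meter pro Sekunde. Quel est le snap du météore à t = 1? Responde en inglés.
To solve this, we need to take 3 derivatives of our velocity equation v(t) = 25·t^4 - 16·t^3 - 9·t^2 - 4·t + 3. Differentiating velocity, we get acceleration: a(t) = 100·t^3 - 48·t^2 - 18·t - 4. The derivative of acceleration gives jerk: j(t) = 300·t^2 - 96·t - 18. Taking d/dt of j(t), we find s(t) = 600·t - 96. From the given snap equation s(t) = 600·t - 96, we substitute t = 1 to get s = 504.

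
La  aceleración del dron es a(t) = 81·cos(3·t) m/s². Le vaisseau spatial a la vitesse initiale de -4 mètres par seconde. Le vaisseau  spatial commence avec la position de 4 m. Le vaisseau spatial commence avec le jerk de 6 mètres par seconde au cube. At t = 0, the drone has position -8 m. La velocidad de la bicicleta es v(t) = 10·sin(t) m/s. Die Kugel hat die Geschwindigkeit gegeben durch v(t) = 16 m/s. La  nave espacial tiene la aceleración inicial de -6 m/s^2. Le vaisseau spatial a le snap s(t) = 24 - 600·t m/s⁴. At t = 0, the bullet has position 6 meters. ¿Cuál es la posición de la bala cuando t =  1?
Partiendo de la velocidad v(t) = 16, tomamos 1 antiderivada. Tomando ∫v(t)dt y aplicando x(0) = 6, encontramos x(t) = 16·t + 6. Tenemos la posición x(t) = 16·t + 6. Sustituyendo t = 1: x(1) = 22.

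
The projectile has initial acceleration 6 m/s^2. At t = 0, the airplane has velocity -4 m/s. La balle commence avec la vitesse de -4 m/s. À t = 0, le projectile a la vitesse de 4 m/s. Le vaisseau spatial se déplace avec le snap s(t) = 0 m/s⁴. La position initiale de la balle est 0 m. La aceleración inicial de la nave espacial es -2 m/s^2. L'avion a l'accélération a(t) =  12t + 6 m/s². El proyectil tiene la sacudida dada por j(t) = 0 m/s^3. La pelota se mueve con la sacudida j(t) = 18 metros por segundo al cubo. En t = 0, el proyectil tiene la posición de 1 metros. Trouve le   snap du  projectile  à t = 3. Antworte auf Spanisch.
Debemos derivar nuestra ecuación de la sacudida j(t) = 0 1 vez. Tomando d/dt de j(t), encontramos s(t) = 0. Tenemos el snap s(t) = 0. Sustituyendo t = 3: s(3) = 0.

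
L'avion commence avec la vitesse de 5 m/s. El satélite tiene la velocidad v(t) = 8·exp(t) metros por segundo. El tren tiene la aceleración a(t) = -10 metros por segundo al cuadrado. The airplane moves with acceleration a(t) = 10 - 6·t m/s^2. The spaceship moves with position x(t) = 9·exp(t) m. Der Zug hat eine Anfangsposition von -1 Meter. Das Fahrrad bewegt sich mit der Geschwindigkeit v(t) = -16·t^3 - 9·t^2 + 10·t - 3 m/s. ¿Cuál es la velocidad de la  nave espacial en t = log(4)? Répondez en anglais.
We must differentiate our position equation x(t) = 9·exp(t) 1 time. The derivative of position gives velocity: v(t) = 9·exp(t). Using v(t) = 9·exp(t) and substituting t = log(4), we find v = 36.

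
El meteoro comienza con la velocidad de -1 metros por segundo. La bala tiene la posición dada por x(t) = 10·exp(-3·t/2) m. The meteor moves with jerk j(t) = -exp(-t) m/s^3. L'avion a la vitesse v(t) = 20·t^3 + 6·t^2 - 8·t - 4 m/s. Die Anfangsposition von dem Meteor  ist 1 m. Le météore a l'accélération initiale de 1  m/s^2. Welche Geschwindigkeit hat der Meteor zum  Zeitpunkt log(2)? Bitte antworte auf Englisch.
We need to integrate our jerk equation j(t) = -exp(-t) 2 times. Integrating jerk and using the initial condition a(0) = 1, we get a(t) = exp(-t). Integrating acceleration and using the initial condition v(0) = -1, we get v(t) = -exp(-t). We have velocity v(t) = -exp(-t). Substituting t = log(2): v(log(2)) = -1/2.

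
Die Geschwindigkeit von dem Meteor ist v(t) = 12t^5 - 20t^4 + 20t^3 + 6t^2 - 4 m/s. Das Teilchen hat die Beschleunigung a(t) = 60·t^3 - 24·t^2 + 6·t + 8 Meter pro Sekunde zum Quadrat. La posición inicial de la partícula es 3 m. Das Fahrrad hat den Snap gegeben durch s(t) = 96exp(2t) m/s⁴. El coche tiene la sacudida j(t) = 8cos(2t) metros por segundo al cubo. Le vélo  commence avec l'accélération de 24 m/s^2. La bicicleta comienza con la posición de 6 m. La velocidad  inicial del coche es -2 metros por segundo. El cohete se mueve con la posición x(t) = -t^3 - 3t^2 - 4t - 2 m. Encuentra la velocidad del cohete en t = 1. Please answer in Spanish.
Para resolver esto, necesitamos tomar 1 derivada de nuestra ecuación de la posición x(t) = -t^3 - 3·t^2 - 4·t - 2. Tomando d/dt de x(t), encontramos v(t) = -3·t^2 - 6·t - 4. Tenemos la velocidad v(t) = -3·t^2 - 6·t - 4. Sustituyendo t = 1: v(1) = -13.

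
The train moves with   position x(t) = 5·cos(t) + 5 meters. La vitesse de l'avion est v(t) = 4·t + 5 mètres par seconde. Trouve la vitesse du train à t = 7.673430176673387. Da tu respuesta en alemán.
Wir müssen unsere Gleichung für die Position x(t) = 5·cos(t) + 5 1-mal ableiten. Durch Ableiten von der Position erhalten wir die Geschwindigkeit: v(t) = -5·sin(t). Wir haben die Geschwindigkeit v(t) = -5·sin(t). Durch Einsetzen von t = 7.673430176673387: v(7.673430176673387) = -4.91872408015891.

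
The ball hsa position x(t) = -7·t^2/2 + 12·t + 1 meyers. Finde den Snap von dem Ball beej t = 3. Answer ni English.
To solve this, we need to take 4 derivatives of our position equation x(t) = -7·t^2/2 + 12·t + 1. The derivative of position gives velocity: v(t) = 12 - 7·t. Differentiating velocity, we get acceleration: a(t) = -7. Taking d/dt of a(t), we find j(t) = 0. The derivative of jerk gives snap: s(t) = 0. From the given snap equation s(t) = 0, we substitute t = 3 to get s = 0.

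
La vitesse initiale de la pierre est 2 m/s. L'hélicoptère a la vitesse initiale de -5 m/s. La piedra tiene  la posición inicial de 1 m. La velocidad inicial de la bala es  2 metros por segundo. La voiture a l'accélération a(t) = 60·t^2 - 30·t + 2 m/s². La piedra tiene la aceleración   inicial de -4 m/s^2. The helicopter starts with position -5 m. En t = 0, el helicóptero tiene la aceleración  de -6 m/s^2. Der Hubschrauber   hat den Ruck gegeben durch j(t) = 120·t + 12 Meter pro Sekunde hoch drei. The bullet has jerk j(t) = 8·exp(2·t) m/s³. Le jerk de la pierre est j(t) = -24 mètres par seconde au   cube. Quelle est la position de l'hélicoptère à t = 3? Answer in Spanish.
Partiendo de la sacudida j(t) = 120·t + 12, tomamos 3 antiderivadas. Integrando la sacudida y usando la condición inicial a(0) = -6, obtenemos a(t) = 60·t^2 + 12·t - 6. La antiderivada de la aceleración es la velocidad. Usando v(0) = -5, obtenemos v(t) = 20·t^3 + 6·t^2 - 6·t - 5. La integral de la velocidad es la posición. Usando x(0) = -5, obtenemos x(t) = 5·t^4 + 2·t^3 - 3·t^2 - 5·t - 5. De la ecuación de la posición x(t) = 5·t^4 + 2·t^3 - 3·t^2 - 5·t - 5, sustituimos t = 3 para obtener x = 412.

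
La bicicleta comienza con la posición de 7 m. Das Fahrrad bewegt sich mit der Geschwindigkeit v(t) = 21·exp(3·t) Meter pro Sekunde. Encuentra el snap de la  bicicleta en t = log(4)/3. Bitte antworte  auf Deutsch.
Ausgehend von der Geschwindigkeit v(t) = 21·exp(3·t), nehmen wir 3 Ableitungen. Mit d/dt von v(t) finden wir a(t) = 63·exp(3·t). Die Ableitung von der Beschleunigung ergibt den Ruck: j(t) = 189·exp(3·t). Durch Ableiten von dem Ruck erhalten wir den Snap: s(t) = 567·exp(3·t). Aus der Gleichung für den Snap s(t) = 567·exp(3·t), setzen wir t = log(4)/3 ein und erhalten s = 2268.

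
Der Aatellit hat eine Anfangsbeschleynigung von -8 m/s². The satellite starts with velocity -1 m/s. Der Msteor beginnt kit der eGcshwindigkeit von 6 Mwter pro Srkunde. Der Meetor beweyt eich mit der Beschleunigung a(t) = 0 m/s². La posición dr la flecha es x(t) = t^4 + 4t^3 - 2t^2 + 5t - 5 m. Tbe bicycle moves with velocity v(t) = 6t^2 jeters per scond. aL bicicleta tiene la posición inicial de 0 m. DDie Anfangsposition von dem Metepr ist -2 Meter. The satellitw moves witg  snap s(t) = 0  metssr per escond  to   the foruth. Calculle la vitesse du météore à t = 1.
En partant de l'accélération a(t) = 0, nous prenons 1 intégrale. En prenant ∫a(t)dt et en appliquant v(0) = 6, nous trouvons v(t) = 6. Nous avons la vitesse v(t) = 6. En substituant t = 1: v(1) = 6.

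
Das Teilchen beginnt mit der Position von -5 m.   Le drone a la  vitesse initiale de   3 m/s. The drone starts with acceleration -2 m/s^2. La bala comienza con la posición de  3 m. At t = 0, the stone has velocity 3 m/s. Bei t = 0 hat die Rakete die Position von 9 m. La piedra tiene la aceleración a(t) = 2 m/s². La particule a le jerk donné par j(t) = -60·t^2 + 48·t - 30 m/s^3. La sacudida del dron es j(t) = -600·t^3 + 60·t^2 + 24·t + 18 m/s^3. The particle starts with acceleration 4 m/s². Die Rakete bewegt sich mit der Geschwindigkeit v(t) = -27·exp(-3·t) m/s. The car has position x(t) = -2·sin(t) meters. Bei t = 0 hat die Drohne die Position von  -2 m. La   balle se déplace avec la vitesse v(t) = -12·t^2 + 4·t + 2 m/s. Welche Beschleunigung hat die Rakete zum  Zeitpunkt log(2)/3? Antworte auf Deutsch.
Um dies zu lösen, müssen wir 1 Ableitung unserer Gleichung für die Geschwindigkeit v(t) = -27·exp(-3·t) nehmen. Die Ableitung von der Geschwindigkeit ergibt die Beschleunigung: a(t) = 81·exp(-3·t). Wir haben die Beschleunigung a(t) = 81·exp(-3·t). Durch Einsetzen von t = log(2)/3: a(log(2)/3) = 81/2.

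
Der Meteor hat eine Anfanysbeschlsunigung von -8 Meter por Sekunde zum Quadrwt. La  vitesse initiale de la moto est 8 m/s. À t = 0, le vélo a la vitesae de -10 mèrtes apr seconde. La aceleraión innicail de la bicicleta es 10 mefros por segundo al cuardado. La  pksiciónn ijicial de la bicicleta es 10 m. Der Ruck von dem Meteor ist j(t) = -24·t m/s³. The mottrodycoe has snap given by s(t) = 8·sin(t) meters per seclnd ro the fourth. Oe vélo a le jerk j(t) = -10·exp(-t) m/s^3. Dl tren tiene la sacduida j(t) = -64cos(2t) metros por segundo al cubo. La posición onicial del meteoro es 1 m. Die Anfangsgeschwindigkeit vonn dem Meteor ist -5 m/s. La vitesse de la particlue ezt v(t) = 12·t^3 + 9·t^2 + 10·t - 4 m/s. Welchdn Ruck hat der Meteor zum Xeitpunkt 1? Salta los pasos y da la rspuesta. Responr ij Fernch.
La réponse est -24.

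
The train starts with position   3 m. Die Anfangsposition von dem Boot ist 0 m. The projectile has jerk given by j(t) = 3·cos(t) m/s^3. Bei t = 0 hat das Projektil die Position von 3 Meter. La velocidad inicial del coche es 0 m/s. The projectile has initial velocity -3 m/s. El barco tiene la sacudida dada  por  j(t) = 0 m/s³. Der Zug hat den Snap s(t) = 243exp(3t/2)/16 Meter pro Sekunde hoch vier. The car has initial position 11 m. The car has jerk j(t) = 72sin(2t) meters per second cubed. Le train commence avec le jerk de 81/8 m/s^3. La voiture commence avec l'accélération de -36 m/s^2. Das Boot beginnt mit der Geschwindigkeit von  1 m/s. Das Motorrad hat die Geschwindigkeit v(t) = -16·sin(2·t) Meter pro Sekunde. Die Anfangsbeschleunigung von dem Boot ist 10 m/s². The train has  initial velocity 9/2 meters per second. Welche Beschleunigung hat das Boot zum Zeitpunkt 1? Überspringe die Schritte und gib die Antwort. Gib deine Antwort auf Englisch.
The acceleration at t = 1 is a = 10.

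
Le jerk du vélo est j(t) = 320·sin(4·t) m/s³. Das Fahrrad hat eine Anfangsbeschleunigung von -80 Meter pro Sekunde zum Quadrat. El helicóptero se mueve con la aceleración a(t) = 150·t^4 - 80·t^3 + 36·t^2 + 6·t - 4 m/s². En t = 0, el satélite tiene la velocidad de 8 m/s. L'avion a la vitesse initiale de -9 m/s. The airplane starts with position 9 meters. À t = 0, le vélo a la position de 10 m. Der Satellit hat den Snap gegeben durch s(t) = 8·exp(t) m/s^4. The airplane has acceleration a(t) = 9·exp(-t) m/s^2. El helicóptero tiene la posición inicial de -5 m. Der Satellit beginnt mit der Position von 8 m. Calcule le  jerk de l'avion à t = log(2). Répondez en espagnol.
Partiendo de la aceleración a(t) = 9·exp(-t), tomamos 1 derivada. Tomando d/dt de a(t), encontramos j(t) = -9·exp(-t). De la ecuación de la sacudida j(t) = -9·exp(-t), sustituimos t = log(2) para obtener j = -9/2.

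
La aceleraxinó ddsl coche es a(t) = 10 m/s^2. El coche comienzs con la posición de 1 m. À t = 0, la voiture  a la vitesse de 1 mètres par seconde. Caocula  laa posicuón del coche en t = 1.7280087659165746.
Para resolver esto, necesitamos tomar 2 antiderivadas de nuestra ecuación de la aceleración a(t) = 10. Integrando la aceleración y usando la condición inicial v(0) = 1, obtenemos v(t) = 10·t + 1. La integral de la velocidad es la posición. Usando x(0) = 1, obtenemos x(t) = 5·t^2 + t + 1. Tenemos la posición x(t) = 5·t^2 + t + 1. Sustituyendo t = 1.7280087659165746: x(1.7280087659165746) = 17.6580802413392.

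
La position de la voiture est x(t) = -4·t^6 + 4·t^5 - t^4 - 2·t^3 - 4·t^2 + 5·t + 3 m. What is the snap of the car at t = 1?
We must differentiate our position equation x(t) = -4·t^6 + 4·t^5 - t^4 - 2·t^3 - 4·t^2 + 5·t + 3 4 times. Differentiating position, we get velocity: v(t) = -24·t^5 + 20·t^4 - 4·t^3 - 6·t^2 - 8·t + 5. Differentiating velocity, we get acceleration: a(t) = -120·t^4 + 80·t^3 - 12·t^2 - 12·t - 8. Differentiating acceleration, we get jerk: j(t) = -480·t^3 + 240·t^2 - 24·t - 12. The derivative of jerk gives snap: s(t) = -1440·t^2 + 480·t - 24. Using s(t) = -1440·t^2 + 480·t - 24 and substituting t = 1, we find s = -984.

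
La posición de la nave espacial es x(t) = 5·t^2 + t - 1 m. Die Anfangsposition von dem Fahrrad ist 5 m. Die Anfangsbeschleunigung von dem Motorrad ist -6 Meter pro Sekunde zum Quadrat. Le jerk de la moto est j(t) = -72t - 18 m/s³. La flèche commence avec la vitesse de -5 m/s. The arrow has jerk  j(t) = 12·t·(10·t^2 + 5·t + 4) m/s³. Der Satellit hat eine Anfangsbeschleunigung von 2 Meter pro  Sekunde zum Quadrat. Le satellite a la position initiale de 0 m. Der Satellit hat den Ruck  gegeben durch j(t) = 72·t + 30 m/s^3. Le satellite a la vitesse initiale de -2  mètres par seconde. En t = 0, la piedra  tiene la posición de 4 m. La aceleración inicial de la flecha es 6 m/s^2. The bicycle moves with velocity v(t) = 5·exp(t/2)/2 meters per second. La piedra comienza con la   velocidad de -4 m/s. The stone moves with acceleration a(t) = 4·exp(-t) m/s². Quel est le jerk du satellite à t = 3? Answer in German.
Aus der Gleichung für den Ruck j(t) = 72·t + 30, setzen wir t = 3 ein und erhalten j = 246.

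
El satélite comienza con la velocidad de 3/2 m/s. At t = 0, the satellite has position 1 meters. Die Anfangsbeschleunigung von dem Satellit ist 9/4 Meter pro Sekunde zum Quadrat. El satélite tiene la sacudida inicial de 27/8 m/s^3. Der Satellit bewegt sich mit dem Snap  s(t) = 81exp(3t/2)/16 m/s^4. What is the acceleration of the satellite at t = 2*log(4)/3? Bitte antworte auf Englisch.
We need to integrate our snap equation s(t) = 81·exp(3·t/2)/16 2 times. Finding the integral of s(t) and using j(0) = 27/8: j(t) = 27·exp(3·t/2)/8. The antiderivative of jerk is acceleration. Using a(0) = 9/4, we get a(t) = 9·exp(3·t/2)/4. Using a(t) = 9·exp(3·t/2)/4 and substituting t = 2*log(4)/3, we find a = 9.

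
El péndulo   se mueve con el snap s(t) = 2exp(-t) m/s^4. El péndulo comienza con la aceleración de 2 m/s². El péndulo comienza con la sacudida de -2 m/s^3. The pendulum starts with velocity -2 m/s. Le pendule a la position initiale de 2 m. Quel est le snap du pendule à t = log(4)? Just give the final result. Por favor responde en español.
En t = log(4), s = 1/2.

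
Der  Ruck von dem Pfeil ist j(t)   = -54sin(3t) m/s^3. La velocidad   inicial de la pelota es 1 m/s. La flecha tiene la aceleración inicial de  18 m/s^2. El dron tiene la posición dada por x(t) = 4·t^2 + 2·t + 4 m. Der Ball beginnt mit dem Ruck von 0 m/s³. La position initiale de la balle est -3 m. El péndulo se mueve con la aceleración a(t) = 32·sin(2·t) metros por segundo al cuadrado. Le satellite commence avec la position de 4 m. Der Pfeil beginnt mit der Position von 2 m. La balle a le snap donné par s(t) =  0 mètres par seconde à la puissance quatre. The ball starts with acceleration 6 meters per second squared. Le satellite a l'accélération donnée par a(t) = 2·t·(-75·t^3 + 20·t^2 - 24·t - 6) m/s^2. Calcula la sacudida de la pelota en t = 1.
Debemos encontrar la integral de nuestra ecuación del snap s(t) = 0 1 vez. Integrando el snap y usando la condición inicial j(0) = 0, obtenemos j(t) = 0. Tenemos la sacudida j(t) = 0. Sustituyendo t = 1: j(1) = 0.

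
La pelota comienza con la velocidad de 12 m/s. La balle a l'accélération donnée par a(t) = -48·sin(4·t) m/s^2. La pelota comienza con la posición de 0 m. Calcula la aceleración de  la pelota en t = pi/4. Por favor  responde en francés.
En utilisant a(t) = -48·sin(4·t) et en substituant t = pi/4, nous trouvons a = 0.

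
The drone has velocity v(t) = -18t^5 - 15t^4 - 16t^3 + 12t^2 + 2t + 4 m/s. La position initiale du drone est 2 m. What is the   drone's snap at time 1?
To solve this, we need to take 3 derivatives of our velocity equation v(t) = -18·t^5 - 15·t^4 - 16·t^3 + 12·t^2 + 2·t + 4. Differentiating velocity, we get acceleration: a(t) = -90·t^4 - 60·t^3 - 48·t^2 + 24·t + 2. Taking d/dt of a(t), we find j(t) = -360·t^3 - 180·t^2 - 96·t + 24. The derivative of jerk gives snap: s(t) = -1080·t^2 - 360·t - 96. We have snap s(t) = -1080·t^2 - 360·t - 96. Substituting t = 1: s(1) = -1536.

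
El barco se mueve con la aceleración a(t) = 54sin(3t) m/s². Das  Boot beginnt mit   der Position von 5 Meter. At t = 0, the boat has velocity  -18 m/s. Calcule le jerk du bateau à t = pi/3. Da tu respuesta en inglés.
We must differentiate our acceleration equation a(t) = 54·sin(3·t) 1 time. Taking d/dt of a(t), we find j(t) = 162·cos(3·t). Using j(t) = 162·cos(3·t) and substituting t = pi/3, we find j = -162.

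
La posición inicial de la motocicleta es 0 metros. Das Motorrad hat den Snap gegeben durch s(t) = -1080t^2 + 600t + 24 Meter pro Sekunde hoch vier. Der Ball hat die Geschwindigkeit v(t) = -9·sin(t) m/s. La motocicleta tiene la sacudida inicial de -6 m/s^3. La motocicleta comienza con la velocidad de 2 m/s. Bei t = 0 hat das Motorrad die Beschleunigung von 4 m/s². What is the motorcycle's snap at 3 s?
Using s(t) = -1080·t^2 + 600·t + 24 and substituting t = 3, we find s = -7896.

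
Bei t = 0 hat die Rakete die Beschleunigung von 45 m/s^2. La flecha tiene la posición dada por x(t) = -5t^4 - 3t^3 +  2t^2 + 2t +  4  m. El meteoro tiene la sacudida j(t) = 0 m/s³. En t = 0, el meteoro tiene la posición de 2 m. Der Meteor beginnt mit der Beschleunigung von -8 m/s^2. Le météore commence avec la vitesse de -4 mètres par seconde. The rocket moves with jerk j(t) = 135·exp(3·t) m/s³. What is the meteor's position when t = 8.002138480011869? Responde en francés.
Nous devons intégrer notre équation du jerk j(t) = 0 3 fois. La primitive du jerk est l'accélération. En utilisant a(0) = -8, nous obtenons a(t) = -8. La primitive de l'accélération, avec v(0) = -4, donne la vitesse: v(t) = -8·t - 4. L'intégrale de la vitesse, avec x(0) = 2, donne la position: x(t) = -4·t^2 - 4·t + 2. Nous avons la position x(t) = -4·t^2 - 4·t + 2. En substituant t = 8.002138480011869: x(8.002138480011869) = -286.145434933194.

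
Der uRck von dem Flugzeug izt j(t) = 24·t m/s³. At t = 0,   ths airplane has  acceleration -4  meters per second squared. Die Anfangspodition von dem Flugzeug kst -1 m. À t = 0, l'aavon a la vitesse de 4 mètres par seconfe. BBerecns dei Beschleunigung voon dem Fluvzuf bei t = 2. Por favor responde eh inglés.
Starting from jerk j(t) = 24·t, we take 1 antiderivative. The integral of jerk is acceleration. Using a(0) = -4, we get a(t) = 12·t^2 - 4. Using a(t) = 12·t^2 - 4 and substituting t = 2, we find a = 44.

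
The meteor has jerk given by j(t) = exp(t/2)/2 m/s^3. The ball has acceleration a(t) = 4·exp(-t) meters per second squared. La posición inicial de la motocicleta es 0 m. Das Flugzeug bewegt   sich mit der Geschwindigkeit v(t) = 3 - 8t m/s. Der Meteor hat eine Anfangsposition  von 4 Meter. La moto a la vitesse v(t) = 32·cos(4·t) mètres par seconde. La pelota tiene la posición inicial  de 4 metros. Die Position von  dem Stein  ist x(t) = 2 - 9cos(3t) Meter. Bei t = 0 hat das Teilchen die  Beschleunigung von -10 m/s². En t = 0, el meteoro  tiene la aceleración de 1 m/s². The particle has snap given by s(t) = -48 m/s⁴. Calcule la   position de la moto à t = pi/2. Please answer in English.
We need to integrate our velocity equation v(t) = 32·cos(4·t) 1 time. The integral of velocity is position. Using x(0) = 0, we get x(t) = 8·sin(4·t). We have position x(t) = 8·sin(4·t). Substituting t = pi/2: x(pi/2) = 0.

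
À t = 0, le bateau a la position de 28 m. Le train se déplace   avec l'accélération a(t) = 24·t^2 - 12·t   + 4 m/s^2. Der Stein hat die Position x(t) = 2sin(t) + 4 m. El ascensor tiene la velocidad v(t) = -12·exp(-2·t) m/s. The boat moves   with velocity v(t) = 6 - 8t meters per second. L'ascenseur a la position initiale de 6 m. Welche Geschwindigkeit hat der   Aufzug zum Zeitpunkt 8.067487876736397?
Mit v(t) = -12·exp(-2·t) und Einsetzen von t = 8.067487876736397, finden wir v = -0.00000117991388178892.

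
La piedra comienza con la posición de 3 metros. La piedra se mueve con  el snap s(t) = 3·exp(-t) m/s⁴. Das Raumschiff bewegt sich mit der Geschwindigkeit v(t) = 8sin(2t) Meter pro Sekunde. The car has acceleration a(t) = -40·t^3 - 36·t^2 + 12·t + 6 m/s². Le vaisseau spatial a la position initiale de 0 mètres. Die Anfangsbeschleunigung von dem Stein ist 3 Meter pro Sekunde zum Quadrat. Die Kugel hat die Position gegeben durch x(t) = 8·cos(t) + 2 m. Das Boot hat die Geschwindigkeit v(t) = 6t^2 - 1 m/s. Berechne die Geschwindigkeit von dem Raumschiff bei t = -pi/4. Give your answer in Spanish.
De la ecuación de la velocidad v(t) = 8·sin(2·t), sustituimos t = -pi/4 para obtener v = -8.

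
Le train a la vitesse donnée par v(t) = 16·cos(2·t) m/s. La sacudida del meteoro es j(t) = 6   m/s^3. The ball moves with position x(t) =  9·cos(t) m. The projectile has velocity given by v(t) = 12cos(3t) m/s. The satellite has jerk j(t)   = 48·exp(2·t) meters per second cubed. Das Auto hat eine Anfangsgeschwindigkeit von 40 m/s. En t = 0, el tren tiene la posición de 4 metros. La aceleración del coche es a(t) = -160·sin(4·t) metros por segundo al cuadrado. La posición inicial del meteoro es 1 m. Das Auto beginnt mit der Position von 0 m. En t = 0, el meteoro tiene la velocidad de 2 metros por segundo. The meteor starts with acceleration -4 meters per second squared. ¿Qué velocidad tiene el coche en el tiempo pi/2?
Debemos encontrar la antiderivada de nuestra ecuación de la aceleración a(t) = -160·sin(4·t) 1 vez. Tomando ∫a(t)dt y aplicando v(0) = 40, encontramos v(t) = 40·cos(4·t). Usando v(t) = 40·cos(4·t) y sustituyendo t = pi/2, encontramos v = 40.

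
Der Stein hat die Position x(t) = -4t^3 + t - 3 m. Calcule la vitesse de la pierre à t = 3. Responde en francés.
Nous devons dériver notre équation de la position x(t) = -4·t^3 + t - 3 1 fois. En dérivant la position, nous obtenons la vitesse: v(t) = 1 - 12·t^2. De l'équation de la vitesse v(t) = 1 - 12·t^2, nous substituons t = 3 pour obtenir v = -107.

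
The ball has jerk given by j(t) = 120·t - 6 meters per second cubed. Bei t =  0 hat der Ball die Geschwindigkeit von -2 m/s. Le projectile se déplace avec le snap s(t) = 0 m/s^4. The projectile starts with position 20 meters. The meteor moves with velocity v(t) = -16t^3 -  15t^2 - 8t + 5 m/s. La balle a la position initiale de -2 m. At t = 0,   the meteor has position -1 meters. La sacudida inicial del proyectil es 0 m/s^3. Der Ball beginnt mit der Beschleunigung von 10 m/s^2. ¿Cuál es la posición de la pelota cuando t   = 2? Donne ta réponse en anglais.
To find the answer, we compute 3 integrals of j(t) = 120·t - 6. The integral of jerk is acceleration. Using a(0) = 10, we get a(t) = 60·t^2 - 6·t + 10. The integral of acceleration, with v(0) = -2, gives velocity: v(t) = 20·t^3 - 3·t^2 + 10·t - 2. The integral of velocity is position. Using x(0) = -2, we get x(t) = 5·t^4 - t^3 + 5·t^2 - 2·t - 2. We have position x(t) = 5·t^4 - t^3 + 5·t^2 - 2·t - 2. Substituting t = 2: x(2) = 86.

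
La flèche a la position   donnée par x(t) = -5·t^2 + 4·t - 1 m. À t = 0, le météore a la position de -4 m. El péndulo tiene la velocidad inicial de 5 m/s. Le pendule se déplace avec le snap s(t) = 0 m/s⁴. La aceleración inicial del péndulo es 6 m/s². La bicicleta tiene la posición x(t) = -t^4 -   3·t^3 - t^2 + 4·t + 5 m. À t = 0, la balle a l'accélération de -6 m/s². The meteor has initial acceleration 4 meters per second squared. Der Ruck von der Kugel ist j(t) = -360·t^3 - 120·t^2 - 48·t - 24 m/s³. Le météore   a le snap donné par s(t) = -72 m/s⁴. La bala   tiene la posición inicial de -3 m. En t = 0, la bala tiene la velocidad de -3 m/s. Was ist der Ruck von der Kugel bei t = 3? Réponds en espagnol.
De la ecuación de la sacudida j(t) = -360·t^3 - 120·t^2 - 48·t - 24, sustituimos t = 3 para obtener j = -10968.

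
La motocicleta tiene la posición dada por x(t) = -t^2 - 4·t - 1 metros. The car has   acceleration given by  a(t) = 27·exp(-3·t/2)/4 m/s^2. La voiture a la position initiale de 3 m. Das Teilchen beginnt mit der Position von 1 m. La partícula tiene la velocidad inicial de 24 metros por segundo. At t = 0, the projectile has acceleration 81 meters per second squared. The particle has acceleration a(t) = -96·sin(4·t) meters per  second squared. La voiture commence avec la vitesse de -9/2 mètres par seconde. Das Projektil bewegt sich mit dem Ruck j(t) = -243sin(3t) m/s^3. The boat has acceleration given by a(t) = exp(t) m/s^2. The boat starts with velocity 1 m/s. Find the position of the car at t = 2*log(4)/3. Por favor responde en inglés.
To solve this, we need to take 2 antiderivatives of our acceleration equation a(t) = 27·exp(-3·t/2)/4. Finding the integral of a(t) and using v(0) = -9/2: v(t) = -9·exp(-3·t/2)/2. Finding the antiderivative of v(t) and using x(0) = 3: x(t) = 3·exp(-3·t/2). From the given position equation x(t) = 3·exp(-3·t/2), we substitute t = 2*log(4)/3 to get x = 3/4.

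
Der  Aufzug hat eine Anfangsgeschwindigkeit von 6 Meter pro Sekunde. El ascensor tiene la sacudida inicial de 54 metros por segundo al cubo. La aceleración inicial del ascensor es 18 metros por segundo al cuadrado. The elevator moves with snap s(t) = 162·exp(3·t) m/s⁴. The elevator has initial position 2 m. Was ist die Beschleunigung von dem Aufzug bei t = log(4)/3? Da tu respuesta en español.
Partiendo del snap s(t) = 162·exp(3·t), tomamos 2 integrales. Tomando ∫s(t)dt y aplicando j(0) = 54, encontramos j(t) = 54·exp(3·t). Tomando ∫j(t)dt y aplicando a(0) = 18, encontramos a(t) = 18·exp(3·t). Usando a(t) = 18·exp(3·t) y sustituyendo t = log(4)/3, encontramos a = 72.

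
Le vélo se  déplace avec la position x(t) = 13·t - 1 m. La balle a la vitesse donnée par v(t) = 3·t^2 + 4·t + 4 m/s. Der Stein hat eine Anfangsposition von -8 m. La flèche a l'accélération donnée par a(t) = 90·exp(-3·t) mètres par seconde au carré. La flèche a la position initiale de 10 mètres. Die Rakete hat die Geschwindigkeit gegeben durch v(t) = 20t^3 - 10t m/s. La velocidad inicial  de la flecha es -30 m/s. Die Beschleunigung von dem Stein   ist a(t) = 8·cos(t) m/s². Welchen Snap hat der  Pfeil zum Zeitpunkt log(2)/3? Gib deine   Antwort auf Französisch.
Pour résoudre ceci, nous devons prendre 2 dérivées de notre équation de l'accélération a(t) = 90·exp(-3·t). La dérivée de l'accélération donne le jerk: j(t) = -270·exp(-3·t). La dérivée du jerk donne le snap: s(t) = 810·exp(-3·t). En utilisant s(t) = 810·exp(-3·t) et en substituant t = log(2)/3, nous trouvons s = 405.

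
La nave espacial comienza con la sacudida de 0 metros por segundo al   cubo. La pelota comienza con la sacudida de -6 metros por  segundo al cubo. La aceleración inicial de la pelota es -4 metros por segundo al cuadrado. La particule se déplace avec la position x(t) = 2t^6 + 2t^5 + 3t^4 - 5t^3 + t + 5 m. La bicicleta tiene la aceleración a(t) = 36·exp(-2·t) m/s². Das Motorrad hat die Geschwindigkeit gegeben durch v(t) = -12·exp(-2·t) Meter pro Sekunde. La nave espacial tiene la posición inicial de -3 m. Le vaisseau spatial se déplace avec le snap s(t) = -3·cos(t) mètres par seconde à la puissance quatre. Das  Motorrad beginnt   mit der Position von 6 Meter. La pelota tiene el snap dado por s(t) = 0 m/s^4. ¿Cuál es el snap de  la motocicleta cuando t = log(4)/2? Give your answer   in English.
We must differentiate our velocity equation v(t) = -12·exp(-2·t) 3 times. Differentiating velocity, we get acceleration: a(t) = 24·exp(-2·t). The derivative of acceleration gives jerk: j(t) = -48·exp(-2·t). Differentiating jerk, we get snap: s(t) = 96·exp(-2·t). From the given snap equation s(t) = 96·exp(-2·t), we substitute t = log(4)/2 to get s = 24.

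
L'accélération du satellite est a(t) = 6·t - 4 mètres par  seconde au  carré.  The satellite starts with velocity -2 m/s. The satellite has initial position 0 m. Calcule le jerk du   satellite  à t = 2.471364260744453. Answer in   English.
To solve this, we need to take 1 derivative of our acceleration equation a(t) = 6·t - 4. The derivative of acceleration gives jerk: j(t) = 6. From the given jerk equation j(t) = 6, we substitute t = 2.471364260744453 to get j = 6.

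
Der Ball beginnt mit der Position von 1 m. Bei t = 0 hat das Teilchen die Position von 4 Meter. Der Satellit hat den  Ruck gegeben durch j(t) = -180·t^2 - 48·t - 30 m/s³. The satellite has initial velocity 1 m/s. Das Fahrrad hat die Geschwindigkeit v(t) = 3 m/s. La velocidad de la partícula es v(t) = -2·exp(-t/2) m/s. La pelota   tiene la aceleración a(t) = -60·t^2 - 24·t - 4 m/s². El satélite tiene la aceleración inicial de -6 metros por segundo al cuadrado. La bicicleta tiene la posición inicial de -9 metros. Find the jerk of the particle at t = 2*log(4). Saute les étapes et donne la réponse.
The jerk at t = 2*log(4) is j = -1/8.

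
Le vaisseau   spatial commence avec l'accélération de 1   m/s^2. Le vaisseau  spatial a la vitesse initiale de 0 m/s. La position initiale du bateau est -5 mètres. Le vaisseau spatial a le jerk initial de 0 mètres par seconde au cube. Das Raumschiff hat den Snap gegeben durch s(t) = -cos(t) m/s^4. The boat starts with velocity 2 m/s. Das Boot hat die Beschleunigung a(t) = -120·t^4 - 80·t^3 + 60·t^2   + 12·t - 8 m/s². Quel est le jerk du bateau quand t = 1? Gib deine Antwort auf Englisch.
Starting from acceleration a(t) = -120·t^4 - 80·t^3 + 60·t^2 + 12·t - 8, we take 1 derivative. Differentiating acceleration, we get jerk: j(t) = -480·t^3 - 240·t^2 + 120·t + 12. From the given jerk equation j(t) = -480·t^3 - 240·t^2 + 120·t + 12, we substitute t = 1 to get j = -588.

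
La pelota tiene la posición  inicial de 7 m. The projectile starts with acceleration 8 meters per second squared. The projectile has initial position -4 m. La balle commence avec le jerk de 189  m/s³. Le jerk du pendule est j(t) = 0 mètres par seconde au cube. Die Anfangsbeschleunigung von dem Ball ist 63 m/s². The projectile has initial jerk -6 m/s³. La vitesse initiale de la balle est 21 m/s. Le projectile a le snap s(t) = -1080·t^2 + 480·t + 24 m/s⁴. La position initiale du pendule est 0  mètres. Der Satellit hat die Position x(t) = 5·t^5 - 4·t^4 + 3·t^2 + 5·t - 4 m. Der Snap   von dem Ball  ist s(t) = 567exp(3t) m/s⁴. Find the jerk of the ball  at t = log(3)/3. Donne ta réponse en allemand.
Um dies zu lösen, müssen wir 1 Integral unserer Gleichung für den Snap s(t) = 567·exp(3·t) finden. Durch Integration von dem Snap und Verwendung der Anfangsbedingung j(0) = 189, erhalten wir j(t) = 189·exp(3·t). Wir haben den Ruck j(t) = 189·exp(3·t). Durch Einsetzen von t = log(3)/3: j(log(3)/3) = 567.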